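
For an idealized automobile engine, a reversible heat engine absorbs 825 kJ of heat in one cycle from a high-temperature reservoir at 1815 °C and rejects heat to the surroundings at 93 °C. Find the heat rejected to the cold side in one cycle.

Q_C ≈ 145 kJ

T_H = 1815 °C → 1815 + 273.15 = 2088.15 K.
T_C = 93 °C → 93 + 273.15 = 366.15 K.
η_rev = 1 − T_C/T_H = 1 − 366.15/2088.15 = 0.8247.
For a reversible cycle Q_C/Q_H = T_C/T_H, so Q_C = 825 × 366.15/2088.15 = 145 kJ.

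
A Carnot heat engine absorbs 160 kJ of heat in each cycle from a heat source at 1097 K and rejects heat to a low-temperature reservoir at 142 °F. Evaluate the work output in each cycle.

W ≈ 111 kJ

T_C = 142 °F → (142 − 32) × 5/9 = 61.11 °C = 334.26 K.
Carnot efficiency: η = 1 − T_C/T_H = 1 − 334.26/1097.00 = 0.6953.
W = η·Q_H = 0.6953 × 160 = 111 kJ.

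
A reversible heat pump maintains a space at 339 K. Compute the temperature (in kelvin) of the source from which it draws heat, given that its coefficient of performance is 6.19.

COP_HP = T_H/(T_H − T_C) ⇒ T_C = T_H·(COP_HP − 1)/COP_HP = 339.00 × (6.19 − 1)/6.19 = 284 K.

T_C ≈ 284 K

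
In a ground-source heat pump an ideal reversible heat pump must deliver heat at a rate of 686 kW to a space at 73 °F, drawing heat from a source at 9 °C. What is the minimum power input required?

T_H = 73 °F → (73 − 32) × 5/9 = 22.78 °C = 295.93 K.
T_C = 9 °C → 9 + 273.15 = 282.15 K.
COP_HP = T_H/(T_H − T_C) = 295.93/13.78 = 21.4786.
W = Q_H/COP_HP = 686/21.4786 = 31.9 kW.

Ẇ_in ≈ 31.9 kW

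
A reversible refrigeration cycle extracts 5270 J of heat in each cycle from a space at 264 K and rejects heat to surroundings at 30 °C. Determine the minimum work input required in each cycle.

T_H = 30 °C → 30 + 273.15 = 303.15 K.
Carnot COP: COP_R = T_C/(T_H − T_C) = 264.00/39.15 = 6.7433.
W = Q_C/COP_R = 5270/6.7433 = 782 J.

W_in ≈ 782 J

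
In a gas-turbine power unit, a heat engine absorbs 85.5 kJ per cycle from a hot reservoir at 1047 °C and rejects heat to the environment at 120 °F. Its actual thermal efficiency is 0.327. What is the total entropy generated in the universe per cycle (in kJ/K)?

T_H = 1047 °C → 1047 + 273.15 = 1320.15 K.
T_C = 120 °F → (120 − 32) × 5/9 = 48.89 °C = 322.04 K.
W = η·Q_H = 0.327 × 85.5 = 27.96 kJ, so Q_C = Q_H − W = 57.54 kJ.
Reservoir entropy changes: ΔS_H = −Q_H/T_H = −85.5/1320.15 = -0.06477 kJ/K and ΔS_C = +Q_C/T_C = 57.54/322.04 = 0.1787 kJ/K.
ΔS_univ = −Q_H/T_H + Q_C/T_C = 0.114 kJ/K (> 0, since η = 0.327 < η_Carnot = 0.756).

ΔS_univ ≈ 0.114 kJ/K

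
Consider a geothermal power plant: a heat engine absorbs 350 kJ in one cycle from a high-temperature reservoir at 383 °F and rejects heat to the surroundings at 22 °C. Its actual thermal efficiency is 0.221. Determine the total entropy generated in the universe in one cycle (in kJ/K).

T_H = 383 °F → (383 − 32) × 5/9 = 195.00 °C = 468.15 K.
T_C = 22 °C → 22 + 273.15 = 295.15 K.
W = η·Q_H = 0.221 × 350 = 77.35 kJ, so Q_C = Q_H − W = 272.6 kJ.
The hot reservoir loses entropy Q_H/T_H = 350/468.15 = 0.7476 kJ/K; the cold reservoir gains Q_C/T_C = 272.6/295.15 = 0.9238 kJ/K.
ΔS_univ = −Q_H/T_H + Q_C/T_C = 0.176 kJ/K (> 0, since η = 0.221 < η_Carnot = 0.370).

ΔS_univ ≈ 0.176 kJ/K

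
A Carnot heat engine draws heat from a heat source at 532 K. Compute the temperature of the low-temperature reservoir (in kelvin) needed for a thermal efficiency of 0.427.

From η = 1 − T_C/T_H, T_C = T_H·(1 − η) = 532.00 × (1 − 0.427) = 305 K.

T_C ≈ 305 K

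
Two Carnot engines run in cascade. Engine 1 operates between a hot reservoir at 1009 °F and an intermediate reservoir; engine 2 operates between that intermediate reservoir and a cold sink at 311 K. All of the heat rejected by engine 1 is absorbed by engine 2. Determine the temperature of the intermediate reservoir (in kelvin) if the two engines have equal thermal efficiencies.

T_H = 1009 °F → (1009 − 32) × 5/9 = 542.78 °C = 815.93 K.
Equal efficiencies require 1 − T_m/T_H = 1 − T_C/T_m, i.e. T_m/T_H = T_C/T_m, so T_m = √(T_H·T_C) = √(815.93 × 311.00) = 503.7 K.

T_m ≈ 503.7 K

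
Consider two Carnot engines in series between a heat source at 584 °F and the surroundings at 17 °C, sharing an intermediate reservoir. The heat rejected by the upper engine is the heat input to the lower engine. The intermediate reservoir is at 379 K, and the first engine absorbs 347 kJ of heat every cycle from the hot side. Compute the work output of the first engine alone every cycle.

T_H = 584 °F → (584 − 32) × 5/9 = 306.67 °C = 579.82 K.
T_C = 17 °C → 17 + 273.15 = 290.15 K.
First-stage efficiency η₁ = 1 − T_m/T_H = 1 − 379.00/579.82 = 0.3463.
W₁ = η₁·Q_H = 0.3463 × 347 = 120 kJ.

W₁ ≈ 120 kJ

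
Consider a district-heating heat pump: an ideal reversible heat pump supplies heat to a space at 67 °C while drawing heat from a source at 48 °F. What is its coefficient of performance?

COP_HP ≈ 5.85

T_H = 67 °C → 67 + 273.15 = 340.15 K.
T_C = 48 °F → (48 − 32) × 5/9 = 8.89 °C = 282.04 K.
For a reversible heat pump, COP_HP = T_H/(T_H − T_C) = 340.15/(340.15 − 282.04) = 5.85.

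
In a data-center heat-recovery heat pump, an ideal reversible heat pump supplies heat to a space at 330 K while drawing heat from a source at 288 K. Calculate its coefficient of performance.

The Carnot heat-pump COP is COP_HP = T_H/(T_H − T_C) = 330.00/(330.00 − 288.00) = 7.86.

COP_HP ≈ 7.86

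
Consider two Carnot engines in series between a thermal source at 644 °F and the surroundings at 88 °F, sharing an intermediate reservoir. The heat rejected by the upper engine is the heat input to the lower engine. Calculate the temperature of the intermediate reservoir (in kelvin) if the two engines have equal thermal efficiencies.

T_H = 644 °F → (644 − 32) × 5/9 = 340.00 °C = 613.15 K.
T_C = 88 °F → (88 − 32) × 5/9 = 31.11 °C = 304.26 K.
Equal efficiencies require 1 − T_m/T_H = 1 − T_C/T_m, i.e. T_m/T_H = T_C/T_m, so T_m = √(T_H·T_C) = √(613.15 × 304.26) = 431.9 K.

T_m ≈ 431.9 K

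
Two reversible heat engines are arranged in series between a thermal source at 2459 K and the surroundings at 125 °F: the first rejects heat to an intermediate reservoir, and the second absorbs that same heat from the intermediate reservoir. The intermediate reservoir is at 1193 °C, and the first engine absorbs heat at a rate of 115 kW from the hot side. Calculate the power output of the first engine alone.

Ẇ₁ ≈ 46.4 kW

T_C = 125 °F → (125 − 32) × 5/9 = 51.67 °C = 324.82 K.
T_m = 1193 °C → 1193 + 273.15 = 1466.15 K.
First-stage efficiency η₁ = 1 − T_m/T_H = 1 − 1466.15/2459.00 = 0.4038.
W₁ = η₁·Q_H = 0.4038 × 115 = 46.4 kW.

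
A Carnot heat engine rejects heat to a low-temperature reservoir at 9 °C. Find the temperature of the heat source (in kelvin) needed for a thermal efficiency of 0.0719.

T_C = 9 °C → 9 + 273.15 = 282.15 K.
From η = 1 − T_C/T_H, solving for T_H gives T_H = T_C/(1 − η) = 282.15/(1 − 0.0719) = 304 K.

T_H ≈ 304 K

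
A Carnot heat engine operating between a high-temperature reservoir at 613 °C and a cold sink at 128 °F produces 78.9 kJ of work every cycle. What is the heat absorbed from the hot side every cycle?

Q_H ≈ 124.9 kJ

T_H = 613 °C → 613 + 273.15 = 886.15 K.
T_C = 128 °F → (128 − 32) × 5/9 = 53.33 °C = 326.48 K.
For a reversible engine, η = 1 − T_C/T_H = 1 − 326.48/886.15 = 0.6316.
Q_H = W/η = 78.9/0.6316 = 124.9 kJ.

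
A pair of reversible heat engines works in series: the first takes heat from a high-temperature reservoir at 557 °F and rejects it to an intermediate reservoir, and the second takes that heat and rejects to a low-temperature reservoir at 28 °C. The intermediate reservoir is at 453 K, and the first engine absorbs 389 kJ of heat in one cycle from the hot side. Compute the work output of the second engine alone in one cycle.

W₂ ≈ 105 kJ

T_H = 557 °F → (557 − 32) × 5/9 = 291.67 °C = 564.82 K.
T_C = 28 °C → 28 + 273.15 = 301.15 K.
Heat entering the second stage: Q_m = Q_H·(T_m/T_H) = 389 × 453.00/564.82 = 312 kJ.
Second-stage efficiency η₂ = 1 − T_C/T_m = 1 − 301.15/453.00 = 0.3352, so W₂ = η₂·Q_m = 105 kJ.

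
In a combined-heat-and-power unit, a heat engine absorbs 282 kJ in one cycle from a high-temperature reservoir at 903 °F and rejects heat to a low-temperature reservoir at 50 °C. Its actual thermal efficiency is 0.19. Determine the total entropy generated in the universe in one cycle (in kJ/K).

ΔS_univ ≈ 0.334 kJ/K

T_H = 903 °F → (903 − 32) × 5/9 = 483.89 °C = 757.04 K.
T_C = 50 °C → 50 + 273.15 = 323.15 K.
W = η·Q_H = 0.19 × 282 = 53.58 kJ, so Q_C = Q_H − W = 228.4 kJ.
The hot reservoir loses entropy Q_H/T_H = 282/757.04 = 0.3725 kJ/K; the cold reservoir gains Q_C/T_C = 228.4/323.15 = 0.7069 kJ/K.
ΔS_univ = −Q_H/T_H + Q_C/T_C = 0.334 kJ/K (> 0, since η = 0.19 < η_Carnot = 0.573).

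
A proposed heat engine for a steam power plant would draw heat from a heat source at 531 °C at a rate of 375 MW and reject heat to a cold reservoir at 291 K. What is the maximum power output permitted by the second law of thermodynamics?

Ẇ_max ≈ 239.3 MW

T_H = 531 °C → 531 + 273.15 = 804.15 K.
No engine can exceed the Carnot limit: η_max = 1 − T_C/T_H = 1 − 291.00/804.15 = 0.6381.
W_max = η_max · Q_H = 0.6381 × 375 = 239.3 MW.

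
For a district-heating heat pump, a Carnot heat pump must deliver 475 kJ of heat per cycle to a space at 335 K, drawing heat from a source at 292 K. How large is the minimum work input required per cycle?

W_in ≈ 61.0 kJ

Reversible heating COP: COP_HP = T_H/(T_H − T_C) = 335.00/43.00 = 7.7907.
W = Q_H/COP_HP = 475/7.7907 = 61.0 kJ.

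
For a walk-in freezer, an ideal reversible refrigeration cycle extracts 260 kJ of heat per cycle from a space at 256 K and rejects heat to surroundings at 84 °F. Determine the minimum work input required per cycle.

T_H = 84 °F → (84 − 32) × 5/9 = 28.89 °C = 302.04 K.
The reversible coefficient of performance is COP_R = T_C/(T_H − T_C) = 256.00/46.04 = 5.5605.
W = Q_C/COP_R = 260/5.5605 = 46.76 kJ.

W_in ≈ 46.76 kJ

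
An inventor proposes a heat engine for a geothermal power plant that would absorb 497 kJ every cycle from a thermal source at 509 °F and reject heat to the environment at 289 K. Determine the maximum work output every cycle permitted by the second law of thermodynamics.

W_max ≈ 230.1 kJ

T_H = 509 °F → (509 − 32) × 5/9 = 265.00 °C = 538.15 K.
The second-law ceiling is the Carnot efficiency, η_max = 1 − T_C/T_H = 1 − 289.00/538.15 = 0.4630.
W_max = η_max · Q_H = 0.4630 × 497 = 230.1 kJ.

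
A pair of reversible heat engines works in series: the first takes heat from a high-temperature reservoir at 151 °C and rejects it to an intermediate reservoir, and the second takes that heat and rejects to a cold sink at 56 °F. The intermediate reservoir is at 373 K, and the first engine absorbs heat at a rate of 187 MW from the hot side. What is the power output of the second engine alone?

Ẇ₂ ≈ 38.1 MW

T_H = 151 °C → 151 + 273.15 = 424.15 K.
T_C = 56 °F → (56 − 32) × 5/9 = 13.33 °C = 286.48 K.
Heat entering the second stage: Q_m = Q_H·(T_m/T_H) = 187 × 373.00/424.15 = 164 MW.
Second-stage efficiency η₂ = 1 − T_C/T_m = 1 − 286.48/373.00 = 0.2319, so W₂ = η₂·Q_m = 38.1 MW.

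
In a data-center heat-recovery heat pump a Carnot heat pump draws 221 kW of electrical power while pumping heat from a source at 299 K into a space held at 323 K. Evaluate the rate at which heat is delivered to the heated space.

Q̇_H ≈ 2970 kW

Reversible heating COP: COP_HP = T_H/(T_H − T_C) = 323.00/24.00 = 13.4583.
Q_H = COP_HP · W = 13.4583 × 221 = 2970 kW.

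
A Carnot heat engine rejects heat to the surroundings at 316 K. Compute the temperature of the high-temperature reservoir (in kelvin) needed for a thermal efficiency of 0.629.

From η = 1 − T_C/T_H, solving for T_H gives T_H = T_C/(1 − η) = 316.00/(1 − 0.629) = 852 K.

T_H ≈ 852 K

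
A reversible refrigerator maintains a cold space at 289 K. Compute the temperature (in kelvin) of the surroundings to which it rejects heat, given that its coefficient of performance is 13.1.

COP_R = T_C/(T_H − T_C) ⇒ T_H = T_C·(1 + 1/COP_R) = 289.00 × (1 + 1/13.1) = 311 K.

T_H ≈ 311 K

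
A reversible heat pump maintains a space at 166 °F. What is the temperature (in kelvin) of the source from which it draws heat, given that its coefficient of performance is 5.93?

T_H = 166 °F → (166 − 32) × 5/9 = 74.44 °C = 347.59 K.
COP_HP = T_H/(T_H − T_C) ⇒ T_C = T_H·(COP_HP − 1)/COP_HP = 347.59 × (5.93 − 1)/5.93 = 289 K.

T_C ≈ 289 K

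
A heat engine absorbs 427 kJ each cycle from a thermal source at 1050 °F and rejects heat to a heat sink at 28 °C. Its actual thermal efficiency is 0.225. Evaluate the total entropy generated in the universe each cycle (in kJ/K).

ΔS_univ ≈ 0.590 kJ/K

T_H = 1050 °F → (1050 − 32) × 5/9 = 565.56 °C = 838.71 K.
T_C = 28 °C → 28 + 273.15 = 301.15 K.
W = η·Q_H = 0.225 × 427 = 96.08 kJ, so Q_C = Q_H − W = 330.9 kJ.
Reservoir entropy changes: ΔS_H = −Q_H/T_H = −427/838.71 = -0.5091 kJ/K and ΔS_C = +Q_C/T_C = 330.9/301.15 = 1.099 kJ/K.
ΔS_univ = −Q_H/T_H + Q_C/T_C = 0.590 kJ/K (> 0, since η = 0.225 < η_Carnot = 0.641).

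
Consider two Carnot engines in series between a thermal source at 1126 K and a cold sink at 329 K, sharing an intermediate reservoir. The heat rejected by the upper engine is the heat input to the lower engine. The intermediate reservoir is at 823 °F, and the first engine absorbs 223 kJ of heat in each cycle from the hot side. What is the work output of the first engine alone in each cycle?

W₁ ≈ 81.9 kJ

T_m = 823 °F → (823 − 32) × 5/9 = 439.44 °C = 712.59 K.
First-stage efficiency η₁ = 1 − T_m/T_H = 1 − 712.59/1126.00 = 0.3671.
W₁ = η₁·Q_H = 0.3671 × 223 = 81.9 kJ.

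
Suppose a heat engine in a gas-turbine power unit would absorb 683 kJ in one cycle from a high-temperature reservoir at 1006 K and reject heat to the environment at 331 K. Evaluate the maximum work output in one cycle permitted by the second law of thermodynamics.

The second-law ceiling is the Carnot efficiency, η_max = 1 − T_C/T_H = 1 − 331.00/1006.00 = 0.6710.
W_max = η_max · Q_H = 0.6710 × 683 = 458.3 kJ.

W_max ≈ 458.3 kJ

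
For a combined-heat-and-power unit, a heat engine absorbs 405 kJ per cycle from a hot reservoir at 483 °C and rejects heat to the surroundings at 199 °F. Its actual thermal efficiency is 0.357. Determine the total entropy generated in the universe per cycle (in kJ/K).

ΔS_univ ≈ 0.1760 kJ/K

T_H = 483 °C → 483 + 273.15 = 756.15 K.
T_C = 199 °F → (199 − 32) × 5/9 = 92.78 °C = 365.93 K.
W = η·Q_H = 0.357 × 405 = 144.6 kJ, so Q_C = Q_H − W = 260.4 kJ.
Reservoir entropy changes: ΔS_H = −Q_H/T_H = −405/756.15 = -0.5356 kJ/K and ΔS_C = +Q_C/T_C = 260.4/365.93 = 0.7117 kJ/K.
ΔS_univ = −Q_H/T_H + Q_C/T_C = 0.1760 kJ/K (> 0, since η = 0.357 < η_Carnot = 0.516).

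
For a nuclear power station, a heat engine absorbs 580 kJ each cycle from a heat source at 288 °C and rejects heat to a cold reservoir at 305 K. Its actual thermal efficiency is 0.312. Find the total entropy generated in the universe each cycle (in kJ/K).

ΔS_univ ≈ 0.275 kJ/K

T_H = 288 °C → 288 + 273.15 = 561.15 K.
W = η·Q_H = 0.312 × 580 = 181.0 kJ, so Q_C = Q_H − W = 399.0 kJ.
Entropy balance on the reservoirs: −Q_H/T_H = -1.034 kJ/K, +Q_C/T_C = 1.308 kJ/K.
ΔS_univ = −Q_H/T_H + Q_C/T_C = 0.275 kJ/K (> 0, since η = 0.312 < η_Carnot = 0.456).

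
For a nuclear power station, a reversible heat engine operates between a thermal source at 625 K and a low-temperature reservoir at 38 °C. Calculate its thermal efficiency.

T_C = 38 °C → 38 + 273.15 = 311.15 K.
Carnot efficiency: η = 1 − T_C/T_H = 1 − 311.15/625.00 = 0.502.

η ≈ 0.502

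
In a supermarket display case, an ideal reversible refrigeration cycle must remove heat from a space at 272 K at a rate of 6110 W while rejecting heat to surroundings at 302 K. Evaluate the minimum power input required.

Ẇ_in ≈ 673.9 W

For a reversible refrigerator, COP_R = T_C/(T_H − T_C) = 272.00/30.00 = 9.0667.
W = Q_C/COP_R = 6110/9.0667 = 673.9 W.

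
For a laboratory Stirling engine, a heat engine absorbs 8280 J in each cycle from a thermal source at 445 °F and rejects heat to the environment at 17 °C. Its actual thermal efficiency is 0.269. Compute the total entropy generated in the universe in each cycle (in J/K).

T_H = 445 °F → (445 − 32) × 5/9 = 229.44 °C = 502.59 K.
T_C = 17 °C → 17 + 273.15 = 290.15 K.
W = η·Q_H = 0.269 × 8280 = 2227 J, so Q_C = Q_H − W = 6053 J.
Reservoir entropy changes: ΔS_H = −Q_H/T_H = −8280/502.59 = -16.47 J/K and ΔS_C = +Q_C/T_C = 6053/290.15 = 20.86 J/K.
ΔS_univ = −Q_H/T_H + Q_C/T_C = 4.39 J/K (> 0, since η = 0.269 < η_Carnot = 0.423).

ΔS_univ ≈ 4.39 J/K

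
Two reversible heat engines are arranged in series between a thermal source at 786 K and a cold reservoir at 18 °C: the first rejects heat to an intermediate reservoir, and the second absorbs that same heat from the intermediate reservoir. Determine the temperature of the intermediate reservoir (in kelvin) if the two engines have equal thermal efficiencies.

T_m ≈ 478 K

T_C = 18 °C → 18 + 273.15 = 291.15 K.
Equal efficiencies require 1 − T_m/T_H = 1 − T_C/T_m, i.e. T_m/T_H = T_C/T_m, so T_m = √(T_H·T_C) = √(786.00 × 291.15) = 478 K.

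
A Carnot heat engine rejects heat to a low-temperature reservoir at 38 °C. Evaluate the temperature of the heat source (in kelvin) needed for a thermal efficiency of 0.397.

T_C = 38 °C → 38 + 273.15 = 311.15 K.
From η = 1 − T_C/T_H, solving for T_H gives T_H = T_C/(1 − η) = 311.15/(1 − 0.397) = 516 K.

T_H ≈ 516 K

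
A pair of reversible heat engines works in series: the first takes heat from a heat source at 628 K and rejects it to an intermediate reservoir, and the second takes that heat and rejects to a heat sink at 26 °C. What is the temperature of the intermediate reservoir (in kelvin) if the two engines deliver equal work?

T_C = 26 °C → 26 + 273.15 = 299.15 K.
For reversible stages Q_m = Q_H·(T_m/T_H). Setting W₁ = Q_H(1 − T_m/T_H) equal to W₂ = Q_m(1 − T_C/T_m) = Q_H·(T_m − T_C)/T_H gives T_H − T_m = T_m − T_C, so T_m = (T_H + T_C)/2 = (628.00 + 299.15)/2 = 463.6 K.

T_m ≈ 463.6 K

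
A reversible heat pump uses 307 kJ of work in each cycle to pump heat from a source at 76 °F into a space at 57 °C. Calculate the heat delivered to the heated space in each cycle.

T_H = 57 °C → 57 + 273.15 = 330.15 K.
T_C = 76 °F → (76 − 32) × 5/9 = 24.44 °C = 297.59 K.
Reversible heating COP: COP_HP = T_H/(T_H − T_C) = 330.15/32.56 = 10.1411.
Q_H = COP_HP · W = 10.1411 × 307 = 3110 kJ.

Q_H ≈ 3110 kJ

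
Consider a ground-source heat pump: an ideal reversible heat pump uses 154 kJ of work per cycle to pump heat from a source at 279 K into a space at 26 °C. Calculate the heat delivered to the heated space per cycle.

Q_H ≈ 2290 kJ

T_H = 26 °C → 26 + 273.15 = 299.15 K.
COP_HP = T_H/(T_H − T_C) = 299.15/20.15 = 14.8462.
Q_H = COP_HP · W = 14.8462 × 154 = 2290 kJ.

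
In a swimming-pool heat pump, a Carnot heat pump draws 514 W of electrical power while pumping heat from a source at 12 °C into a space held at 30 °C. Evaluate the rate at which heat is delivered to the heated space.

Q̇_H ≈ 8660 W

T_H = 30 °C → 30 + 273.15 = 303.15 K.
T_C = 12 °C → 12 + 273.15 = 285.15 K.
Reversible heating COP: COP_HP = T_H/(T_H − T_C) = 303.15/18.00 = 16.8417.
Q_H = COP_HP · W = 16.8417 × 514 = 8660 W.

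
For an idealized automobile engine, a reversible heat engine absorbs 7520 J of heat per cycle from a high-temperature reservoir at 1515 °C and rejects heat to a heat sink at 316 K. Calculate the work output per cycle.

W ≈ 6190 J

T_H = 1515 °C → 1515 + 273.15 = 1788.15 K.
Carnot efficiency: η = 1 − T_C/T_H = 1 − 316.00/1788.15 = 0.8233.
W = η·Q_H = 0.8233 × 7520 = 6190 J.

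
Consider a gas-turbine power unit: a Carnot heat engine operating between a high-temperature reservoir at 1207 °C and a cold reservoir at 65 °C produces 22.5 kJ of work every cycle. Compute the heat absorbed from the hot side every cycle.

Q_H ≈ 29.16 kJ

T_H = 1207 °C → 1207 + 273.15 = 1480.15 K.
T_C = 65 °C → 65 + 273.15 = 338.15 K.
The Carnot efficiency is η = 1 − T_C/T_H = 1 − 338.15/1480.15 = 0.7715.
Q_H = W/η = 22.5/0.7715 = 29.16 kJ.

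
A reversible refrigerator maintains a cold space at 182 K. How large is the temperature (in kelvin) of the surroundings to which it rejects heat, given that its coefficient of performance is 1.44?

COP_R = T_C/(T_H − T_C) ⇒ T_H = T_C·(1 + 1/COP_R) = 182.00 × (1 + 1/1.44) = 308 K.

T_H ≈ 308 K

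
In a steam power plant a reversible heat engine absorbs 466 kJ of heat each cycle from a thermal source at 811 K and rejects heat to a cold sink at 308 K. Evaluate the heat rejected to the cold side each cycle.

Q_C ≈ 177 kJ

For a reversible engine, η = 1 − T_C/T_H = 1 − 308.00/811.00 = 0.6202.
For a reversible cycle Q_C/Q_H = T_C/T_H, so Q_C = 466 × 308.00/811.00 = 177 kJ.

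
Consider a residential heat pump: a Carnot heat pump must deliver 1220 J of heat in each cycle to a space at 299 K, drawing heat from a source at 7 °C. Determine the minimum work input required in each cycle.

T_C = 7 °C → 7 + 273.15 = 280.15 K.
COP_HP = T_H/(T_H − T_C) = 299.00/18.85 = 15.8621.
W = Q_H/COP_HP = 1220/15.8621 = 76.9 J.

W_in ≈ 76.9 J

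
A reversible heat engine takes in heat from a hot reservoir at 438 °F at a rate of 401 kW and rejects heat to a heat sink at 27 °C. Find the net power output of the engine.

T_H = 438 °F → (438 − 32) × 5/9 = 225.56 °C = 498.71 K.
T_C = 27 °C → 27 + 273.15 = 300.15 K.
The Carnot efficiency is η = 1 − T_C/T_H = 1 − 300.15/498.71 = 0.3981.
W = η·Q_H = 0.3981 × 401 = 159.7 kW.

Ẇ ≈ 159.7 kW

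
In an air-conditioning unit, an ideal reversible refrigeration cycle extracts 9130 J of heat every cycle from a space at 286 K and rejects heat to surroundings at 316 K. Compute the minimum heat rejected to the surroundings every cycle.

For a reversible cycle Q_H/Q_C = T_H/T_C, so Q_H = Q_C·T_H/T_C = 9130 × 316.00/286.00 = 10100 J.

Q_H ≈ 10100 J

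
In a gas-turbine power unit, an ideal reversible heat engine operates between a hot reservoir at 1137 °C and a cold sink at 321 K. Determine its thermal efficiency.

η ≈ 0.7724

T_H = 1137 °C → 1137 + 273.15 = 1410.15 K.
For a reversible engine, η = 1 − T_C/T_H = 1 − 321.00/1410.15 = 0.7724.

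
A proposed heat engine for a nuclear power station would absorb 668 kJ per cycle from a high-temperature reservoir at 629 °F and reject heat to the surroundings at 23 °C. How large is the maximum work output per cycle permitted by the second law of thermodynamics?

T_H = 629 °F → (629 − 32) × 5/9 = 331.67 °C = 604.82 K.
T_C = 23 °C → 23 + 273.15 = 296.15 K.
By the Carnot theorem, η_max = 1 − T_C/T_H = 1 − 296.15/604.82 = 0.5103.
W_max = η_max · Q_H = 0.5103 × 668 = 341 kJ.

W_max ≈ 341 kJ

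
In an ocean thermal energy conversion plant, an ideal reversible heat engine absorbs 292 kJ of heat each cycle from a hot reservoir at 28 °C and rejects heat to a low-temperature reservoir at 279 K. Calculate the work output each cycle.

W ≈ 21.5 kJ

T_H = 28 °C → 28 + 273.15 = 301.15 K.
Since the cycle is reversible, η = 1 − T_C/T_H = 1 − 279.00/301.15 = 0.0736.
W = η·Q_H = 0.0736 × 292 = 21.5 kJ.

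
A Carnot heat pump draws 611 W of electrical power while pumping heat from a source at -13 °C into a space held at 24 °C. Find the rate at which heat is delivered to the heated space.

T_H = 24 °C → 24 + 273.15 = 297.15 K.
T_C = -13 °C → -13 + 273.15 = 260.15 K.
COP_HP = T_H/(T_H − T_C) = 297.15/37.00 = 8.0311.
Q_H = COP_HP · W = 8.0311 × 611 = 4907 W.

Q̇_H ≈ 4907 W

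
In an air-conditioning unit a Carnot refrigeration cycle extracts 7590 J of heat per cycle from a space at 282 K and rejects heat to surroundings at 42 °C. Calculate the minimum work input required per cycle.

W_in ≈ 892 J

T_H = 42 °C → 42 + 273.15 = 315.15 K.
COP_R = T_C/(T_H − T_C) = 282.00/33.15 = 8.5068.
W = Q_C/COP_R = 7590/8.5068 = 892 J.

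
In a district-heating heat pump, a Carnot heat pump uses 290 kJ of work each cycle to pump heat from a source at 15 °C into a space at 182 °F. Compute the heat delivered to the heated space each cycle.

Q_H ≈ 1513 kJ

T_H = 182 °F → (182 − 32) × 5/9 = 83.33 °C = 356.48 K.
T_C = 15 °C → 15 + 273.15 = 288.15 K.
The Carnot heat-pump COP is COP_HP = T_H/(T_H − T_C) = 356.48/68.33 = 5.2168.
Q_H = COP_HP · W = 5.2168 × 290 = 1513 kJ.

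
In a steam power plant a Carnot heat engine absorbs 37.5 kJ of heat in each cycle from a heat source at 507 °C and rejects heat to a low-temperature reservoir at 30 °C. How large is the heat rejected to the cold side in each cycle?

Q_C ≈ 14.6 kJ

T_H = 507 °C → 507 + 273.15 = 780.15 K.
T_C = 30 °C → 30 + 273.15 = 303.15 K.
The Carnot efficiency is η = 1 − T_C/T_H = 1 − 303.15/780.15 = 0.6114.
For a reversible cycle Q_C/Q_H = T_C/T_H, so Q_C = 37.5 × 303.15/780.15 = 14.6 kJ.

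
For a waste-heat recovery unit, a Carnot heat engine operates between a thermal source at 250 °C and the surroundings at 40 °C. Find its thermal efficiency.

T_H = 250 °C → 250 + 273.15 = 523.15 K.
T_C = 40 °C → 40 + 273.15 = 313.15 K.
The Carnot efficiency is η = 1 − T_C/T_H = 1 − 313.15/523.15 = 0.4014.

η ≈ 0.4014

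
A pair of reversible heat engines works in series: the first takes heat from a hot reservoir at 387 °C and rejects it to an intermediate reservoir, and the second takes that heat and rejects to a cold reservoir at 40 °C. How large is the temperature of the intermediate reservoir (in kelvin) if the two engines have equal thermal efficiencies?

T_m ≈ 455 K

T_H = 387 °C → 387 + 273.15 = 660.15 K.
T_C = 40 °C → 40 + 273.15 = 313.15 K.
Equal efficiencies require 1 − T_m/T_H = 1 − T_C/T_m, i.e. T_m/T_H = T_C/T_m, so T_m = √(T_H·T_C) = √(660.15 × 313.15) = 455 K.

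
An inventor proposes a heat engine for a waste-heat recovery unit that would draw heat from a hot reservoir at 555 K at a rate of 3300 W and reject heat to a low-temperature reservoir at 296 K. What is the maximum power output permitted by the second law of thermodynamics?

Ẇ_max ≈ 1540 W

By the Carnot theorem, η_max = 1 − T_C/T_H = 1 − 296.00/555.00 = 0.4667.
W_max = η_max · Q_H = 0.4667 × 3300 = 1540 W.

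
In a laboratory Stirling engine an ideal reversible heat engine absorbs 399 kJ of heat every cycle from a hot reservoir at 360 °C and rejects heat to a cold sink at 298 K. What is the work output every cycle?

W ≈ 211.2 kJ

T_H = 360 °C → 360 + 273.15 = 633.15 K.
Since the cycle is reversible, η = 1 − T_C/T_H = 1 − 298.00/633.15 = 0.5293.
W = η·Q_H = 0.5293 × 399 = 211.2 kJ.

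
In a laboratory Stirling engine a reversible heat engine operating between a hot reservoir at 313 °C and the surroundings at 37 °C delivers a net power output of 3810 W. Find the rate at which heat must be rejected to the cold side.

Q̇_C ≈ 4281 W

T_H = 313 °C → 313 + 273.15 = 586.15 K.
T_C = 37 °C → 37 + 273.15 = 310.15 K.
Since the cycle is reversible, η = 1 − T_C/T_H = 1 − 310.15/586.15 = 0.4709.
Since Q_C/Q_H = T_C/T_H and Q_H = W/η, Q_C = W·T_C/(T_H − T_C) = 3810 × 310.15/276.00 = 4281 W.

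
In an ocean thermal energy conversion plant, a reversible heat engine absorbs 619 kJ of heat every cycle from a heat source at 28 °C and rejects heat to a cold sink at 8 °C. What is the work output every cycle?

T_H = 28 °C → 28 + 273.15 = 301.15 K.
T_C = 8 °C → 8 + 273.15 = 281.15 K.
Since the cycle is reversible, η = 1 − T_C/T_H = 1 − 281.15/301.15 = 0.0664.
W = η·Q_H = 0.0664 × 619 = 41.1 kJ.

W ≈ 41.1 kJ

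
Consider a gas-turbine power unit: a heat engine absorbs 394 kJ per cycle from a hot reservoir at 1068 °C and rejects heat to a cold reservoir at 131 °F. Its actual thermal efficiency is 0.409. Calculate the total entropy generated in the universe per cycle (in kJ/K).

T_H = 1068 °C → 1068 + 273.15 = 1341.15 K.
T_C = 131 °F → (131 − 32) × 5/9 = 55.00 °C = 328.15 K.
W = η·Q_H = 0.409 × 394 = 161.1 kJ, so Q_C = Q_H − W = 232.9 kJ.
The hot reservoir loses entropy Q_H/T_H = 394/1341.15 = 0.2938 kJ/K; the cold reservoir gains Q_C/T_C = 232.9/328.15 = 0.7096 kJ/K.
ΔS_univ = −Q_H/T_H + Q_C/T_C = 0.416 kJ/K (> 0, since η = 0.409 < η_Carnot = 0.755).

ΔS_univ ≈ 0.416 kJ/K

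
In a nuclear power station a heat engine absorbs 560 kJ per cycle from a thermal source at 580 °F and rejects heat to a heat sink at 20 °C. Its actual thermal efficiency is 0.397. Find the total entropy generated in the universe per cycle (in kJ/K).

ΔS_univ ≈ 0.182 kJ/K

T_H = 580 °F → (580 − 32) × 5/9 = 304.44 °C = 577.59 K.
T_C = 20 °C → 20 + 273.15 = 293.15 K.
W = η·Q_H = 0.397 × 560 = 222.3 kJ, so Q_C = Q_H − W = 337.7 kJ.
Entropy balance on the reservoirs: −Q_H/T_H = -0.9695 kJ/K, +Q_C/T_C = 1.152 kJ/K.
ΔS_univ = −Q_H/T_H + Q_C/T_C = 0.182 kJ/K (> 0, since η = 0.397 < η_Carnot = 0.492).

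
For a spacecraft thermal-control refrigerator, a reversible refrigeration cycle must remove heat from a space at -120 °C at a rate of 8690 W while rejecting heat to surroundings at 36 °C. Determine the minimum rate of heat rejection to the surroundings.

T_H = 36 °C → 36 + 273.15 = 309.15 K.
T_C = -120 °C → -120 + 273.15 = 153.15 K.
For a reversible cycle Q_H/Q_C = T_H/T_C, so Q_H = Q_C·T_H/T_C = 8690 × 309.15/153.15 = 17540 W.

Q̇_H ≈ 17540 W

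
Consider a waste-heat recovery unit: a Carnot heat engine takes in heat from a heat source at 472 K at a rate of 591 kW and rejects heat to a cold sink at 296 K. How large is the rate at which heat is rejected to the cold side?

The Carnot efficiency is η = 1 − T_C/T_H = 1 − 296.00/472.00 = 0.3729.
For a reversible cycle Q_C/Q_H = T_C/T_H, so Q_C = 591 × 296.00/472.00 = 370.6 kW.

Q̇_C ≈ 370.6 kW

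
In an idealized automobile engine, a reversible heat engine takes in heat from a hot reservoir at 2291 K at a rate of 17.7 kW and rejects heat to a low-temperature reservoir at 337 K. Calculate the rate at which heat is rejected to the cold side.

Q̇_C ≈ 2.604 kW

η_rev = 1 − T_C/T_H = 1 − 337.00/2291.00 = 0.8529.
For a reversible cycle Q_C/Q_H = T_C/T_H, so Q_C = 17.7 × 337.00/2291.00 = 2.604 kW.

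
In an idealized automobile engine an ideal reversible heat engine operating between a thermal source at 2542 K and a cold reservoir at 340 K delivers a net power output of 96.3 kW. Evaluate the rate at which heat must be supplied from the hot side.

The Carnot efficiency is η = 1 − T_C/T_H = 1 − 340.00/2542.00 = 0.8662.
Q_H = W/η = 96.3/0.8662 = 111.2 kW.

Q̇_H ≈ 111.2 kW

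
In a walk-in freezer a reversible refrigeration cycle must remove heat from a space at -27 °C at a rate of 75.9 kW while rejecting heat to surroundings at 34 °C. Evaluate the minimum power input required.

Ẇ_in ≈ 18.81 kW

T_H = 34 °C → 34 + 273.15 = 307.15 K.
T_C = -27 °C → -27 + 273.15 = 246.15 K.
COP_R = T_C/(T_H − T_C) = 246.15/61.00 = 4.0352.
W = Q_C/COP_R = 75.9/4.0352 = 18.81 kW.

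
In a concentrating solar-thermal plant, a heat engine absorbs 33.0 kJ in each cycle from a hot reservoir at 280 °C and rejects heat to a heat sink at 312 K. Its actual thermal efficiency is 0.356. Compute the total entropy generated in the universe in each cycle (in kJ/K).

ΔS_univ ≈ 0.00846 kJ/K

T_H = 280 °C → 280 + 273.15 = 553.15 K.
W = η·Q_H = 0.356 × 33.0 = 11.75 kJ, so Q_C = Q_H − W = 21.25 kJ.
Entropy balance on the reservoirs: −Q_H/T_H = -0.05966 kJ/K, +Q_C/T_C = 0.06812 kJ/K.
ΔS_univ = −Q_H/T_H + Q_C/T_C = 0.00846 kJ/K (> 0, since η = 0.356 < η_Carnot = 0.436).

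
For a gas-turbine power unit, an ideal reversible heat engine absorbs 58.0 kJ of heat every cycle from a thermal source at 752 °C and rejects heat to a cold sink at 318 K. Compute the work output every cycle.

W ≈ 40.0 kJ

T_H = 752 °C → 752 + 273.15 = 1025.15 K.
Carnot efficiency: η = 1 − T_C/T_H = 1 − 318.00/1025.15 = 0.6898.
W = η·Q_H = 0.6898 × 58.0 = 40.0 kJ.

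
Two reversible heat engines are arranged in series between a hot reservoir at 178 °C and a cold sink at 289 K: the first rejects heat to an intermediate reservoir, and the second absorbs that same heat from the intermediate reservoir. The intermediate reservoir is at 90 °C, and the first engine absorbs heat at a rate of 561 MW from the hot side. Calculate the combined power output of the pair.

Ẇ_total ≈ 202 MW

T_H = 178 °C → 178 + 273.15 = 451.15 K.
Two reversible stages in series are equivalent to a single Carnot engine between T_H and T_C, so η_total = 1 − T_C/T_H = 1 − 289.00/451.15 = 0.3594.
W_total = η_total · Q_H = 0.3594 × 561 = 202 MW.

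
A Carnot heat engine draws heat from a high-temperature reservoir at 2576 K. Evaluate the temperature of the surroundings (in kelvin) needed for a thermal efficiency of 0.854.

From η = 1 − T_C/T_H, T_C = T_H·(1 − η) = 2576.00 × (1 − 0.854) = 376.1 K.

T_C ≈ 376.1 K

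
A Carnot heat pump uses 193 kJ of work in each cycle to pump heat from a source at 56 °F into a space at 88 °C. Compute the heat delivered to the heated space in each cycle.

Q_H ≈ 933.5 kJ

T_H = 88 °C → 88 + 273.15 = 361.15 K.
T_C = 56 °F → (56 − 32) × 5/9 = 13.33 °C = 286.48 K.
The Carnot heat-pump COP is COP_HP = T_H/(T_H − T_C) = 361.15/74.67 = 4.8368.
Q_H = COP_HP · W = 4.8368 × 193 = 933.5 kJ.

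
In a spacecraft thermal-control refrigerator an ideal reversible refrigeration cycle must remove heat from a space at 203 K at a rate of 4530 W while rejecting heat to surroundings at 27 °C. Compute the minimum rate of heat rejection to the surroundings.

T_H = 27 °C → 27 + 273.15 = 300.15 K.
For a reversible cycle Q_H/Q_C = T_H/T_C, so Q_H = Q_C·T_H/T_C = 4530 × 300.15/203.00 = 6700 W.

Q̇_H ≈ 6700 W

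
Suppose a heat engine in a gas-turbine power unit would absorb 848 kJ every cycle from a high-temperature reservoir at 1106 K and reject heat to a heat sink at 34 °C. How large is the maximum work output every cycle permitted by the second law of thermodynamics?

W_max ≈ 612 kJ

T_C = 34 °C → 34 + 273.15 = 307.15 K.
The second-law ceiling is the Carnot efficiency, η_max = 1 − T_C/T_H = 1 − 307.15/1106.00 = 0.7223.
W_max = η_max · Q_H = 0.7223 × 848 = 612 kJ.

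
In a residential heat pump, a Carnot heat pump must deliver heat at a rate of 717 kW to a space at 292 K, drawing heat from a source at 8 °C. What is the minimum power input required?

T_C = 8 °C → 8 + 273.15 = 281.15 K.
For a reversible heat pump, COP_HP = T_H/(T_H − T_C) = 292.00/10.85 = 26.9124.
W = Q_H/COP_HP = 717/26.9124 = 26.6 kW.

Ẇ_in ≈ 26.6 kW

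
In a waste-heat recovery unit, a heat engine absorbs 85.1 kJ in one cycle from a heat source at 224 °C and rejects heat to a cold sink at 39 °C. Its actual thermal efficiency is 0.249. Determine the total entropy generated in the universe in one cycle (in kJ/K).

T_H = 224 °C → 224 + 273.15 = 497.15 K.
T_C = 39 °C → 39 + 273.15 = 312.15 K.
W = η·Q_H = 0.249 × 85.1 = 21.19 kJ, so Q_C = Q_H − W = 63.91 kJ.
Reservoir entropy changes: ΔS_H = −Q_H/T_H = −85.1/497.15 = -0.1712 kJ/K and ΔS_C = +Q_C/T_C = 63.91/312.15 = 0.2047 kJ/K.
ΔS_univ = −Q_H/T_H + Q_C/T_C = 0.0336 kJ/K (> 0, since η = 0.249 < η_Carnot = 0.372).

ΔS_univ ≈ 0.0336 kJ/K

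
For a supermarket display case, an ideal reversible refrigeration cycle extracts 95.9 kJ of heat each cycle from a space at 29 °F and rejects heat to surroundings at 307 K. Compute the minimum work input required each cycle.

W_in ≈ 12.5 kJ

T_C = 29 °F → (29 − 32) × 5/9 = -1.67 °C = 271.48 K.
Carnot COP: COP_R = T_C/(T_H − T_C) = 271.48/35.52 = 7.6438.
W = Q_C/COP_R = 95.9/7.6438 = 12.5 kJ.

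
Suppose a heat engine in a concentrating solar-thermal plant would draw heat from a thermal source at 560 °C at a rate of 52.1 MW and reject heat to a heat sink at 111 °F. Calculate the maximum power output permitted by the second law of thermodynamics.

Ẇ_max ≈ 32.3 MW

T_H = 560 °C → 560 + 273.15 = 833.15 K.
T_C = 111 °F → (111 − 32) × 5/9 = 43.89 °C = 317.04 K.
The upper bound on efficiency is η_max = 1 − T_C/T_H = 1 − 317.04/833.15 = 0.6195.
W_max = η_max · Q_H = 0.6195 × 52.1 = 32.3 MW.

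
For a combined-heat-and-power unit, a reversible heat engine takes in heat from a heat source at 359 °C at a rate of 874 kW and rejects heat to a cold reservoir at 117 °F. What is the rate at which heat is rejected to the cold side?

Q̇_C ≈ 442.9 kW

T_H = 359 °C → 359 + 273.15 = 632.15 K.
T_C = 117 °F → (117 − 32) × 5/9 = 47.22 °C = 320.37 K.
Since the cycle is reversible, η = 1 − T_C/T_H = 1 − 320.37/632.15 = 0.4932.
For a reversible cycle Q_C/Q_H = T_C/T_H, so Q_C = 874 × 320.37/632.15 = 442.9 kW.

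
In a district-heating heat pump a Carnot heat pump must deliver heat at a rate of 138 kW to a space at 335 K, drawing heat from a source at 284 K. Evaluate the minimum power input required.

Ẇ_in ≈ 21.0 kW

The Carnot heat-pump COP is COP_HP = T_H/(T_H − T_C) = 335.00/51.00 = 6.5686.
W = Q_H/COP_HP = 138/6.5686 = 21.0 kW.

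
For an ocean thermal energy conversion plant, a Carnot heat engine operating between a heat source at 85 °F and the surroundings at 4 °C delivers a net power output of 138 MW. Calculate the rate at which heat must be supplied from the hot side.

Q̇_H ≈ 1640 MW

T_H = 85 °F → (85 − 32) × 5/9 = 29.44 °C = 302.59 K.
T_C = 4 °C → 4 + 273.15 = 277.15 K.
The Carnot efficiency is η = 1 − T_C/T_H = 1 − 277.15/302.59 = 0.0841.
Q_H = W/η = 138/0.0841 = 1640 MW.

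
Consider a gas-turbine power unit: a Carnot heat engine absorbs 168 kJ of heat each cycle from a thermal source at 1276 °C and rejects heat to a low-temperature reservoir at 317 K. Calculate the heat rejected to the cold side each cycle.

T_H = 1276 °C → 1276 + 273.15 = 1549.15 K.
For a reversible engine, η = 1 − T_C/T_H = 1 − 317.00/1549.15 = 0.7954.
For a reversible cycle Q_C/Q_H = T_C/T_H, so Q_C = 168 × 317.00/1549.15 = 34.38 kJ.

Q_C ≈ 34.38 kJ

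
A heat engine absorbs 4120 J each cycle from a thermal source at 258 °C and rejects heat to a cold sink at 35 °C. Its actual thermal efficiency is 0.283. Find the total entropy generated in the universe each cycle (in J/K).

T_H = 258 °C → 258 + 273.15 = 531.15 K.
T_C = 35 °C → 35 + 273.15 = 308.15 K.
W = η·Q_H = 0.283 × 4120 = 1166 J, so Q_C = Q_H − W = 2954 J.
Reservoir entropy changes: ΔS_H = −Q_H/T_H = −4120/531.15 = -7.757 J/K and ΔS_C = +Q_C/T_C = 2954/308.15 = 9.586 J/K.
ΔS_univ = −Q_H/T_H + Q_C/T_C = 1.83 J/K (> 0, since η = 0.283 < η_Carnot = 0.420).

ΔS_univ ≈ 1.83 J/K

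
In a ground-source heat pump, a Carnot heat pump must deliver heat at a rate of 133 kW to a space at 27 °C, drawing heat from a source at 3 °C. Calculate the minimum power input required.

Ẇ_in ≈ 10.6 kW

T_H = 27 °C → 27 + 273.15 = 300.15 K.
T_C = 3 °C → 3 + 273.15 = 276.15 K.
The Carnot heat-pump COP is COP_HP = T_H/(T_H − T_C) = 300.15/24.00 = 12.5062.
W = Q_H/COP_HP = 133/12.5062 = 10.6 kW.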